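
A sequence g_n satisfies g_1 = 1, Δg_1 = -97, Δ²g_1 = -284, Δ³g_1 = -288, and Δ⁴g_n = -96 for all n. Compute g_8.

Build the table forward from the leading diagonal:
Δ⁴: -96  -96  -96  -96  -96  -96  -96  -96
Δ³: -288  -384  -480  -576  -672  -768  -864  -960
Δ²: -284  -572  -956  -1436  -2012  -2684  -3452  -4316
Δ: -97  -381  -953  -1909  -3345  -5357  -8041  -11493
g: 1  -96  -477  -1430  -3339  -6684  -12041  -20082

-20082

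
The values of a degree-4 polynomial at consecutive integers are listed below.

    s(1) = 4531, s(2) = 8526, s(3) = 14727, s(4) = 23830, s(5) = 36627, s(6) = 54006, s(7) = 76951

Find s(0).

2142

D1: 3995, 6201, 9103, 12797, 17379, 22945
D2: 2206, 2902, 3694, 4582, 5566
D3: 696, 792, 888, 984
D4: 96, 96, 96
The fourth differences are constant at 96.
Work back: 696 − 96 = 600;  2206 − 600 = 1606;  3995 − 1606 = 2389;  4531 − 2389 = 2142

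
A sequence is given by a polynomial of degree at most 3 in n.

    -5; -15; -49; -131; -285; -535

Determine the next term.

-905

D1: -10 , -34 , -82 , -154 , -250
D2: -24 , -48 , -72 , -96
D3: -24 , -24 , -24
Constant third difference = -24, so extend:
-96 − 24 = -120;  -250 − 120 = -370;  -535 − 370 = -905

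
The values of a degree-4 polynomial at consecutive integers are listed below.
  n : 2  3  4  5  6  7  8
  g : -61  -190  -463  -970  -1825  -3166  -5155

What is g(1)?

-10

D1: -129  -273  -507  -855  -1341  -1989
D2: -144  -234  -348  -486  -648
D3: -90  -114  -138  -162
D4: -24  -24  -24
The fourth differences are constant at -24.
Work back: -90 + 24 = -66;  -144 + 66 = -78;  -129 + 78 = -51;  -61 + 51 = -10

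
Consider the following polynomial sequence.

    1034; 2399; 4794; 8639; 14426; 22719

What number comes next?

1365  2395  3845  5787  8293
1030  1450  1942  2506
420  492  564
72  72
The fourth differences are constant (72).
564 + 72 = 636;  2506 + 636 = 3142;  8293 + 3142 = 11435;  22719 + 11435 = 34154

34154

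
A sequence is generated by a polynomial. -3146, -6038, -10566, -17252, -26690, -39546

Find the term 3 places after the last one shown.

D1: -2892, -4528, -6686, -9438, -12856
D2: -1636, -2158, -2752, -3418
D3: -522, -594, -666
D4: -72, -72
The fourth differences are constant (-72).
-666 − 72 = -738;  -3418 − 738 = -4156;  -12856 − 4156 = -17012;  -39546 − 17012 = -56558
-738 − 72 = -810;  -4156 − 810 = -4966;  -17012 − 4966 = -21978;  -56558 − 21978 = -78536
-810 − 72 = -882;  -4966 − 882 = -5848;  -21978 − 5848 = -27826;  -78536 − 27826 = -106362

-106362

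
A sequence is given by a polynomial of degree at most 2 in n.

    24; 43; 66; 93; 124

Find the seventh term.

D1: 19, 23, 27, 31
D2: 4, 4, 4
Constant second difference = 4, so extend:
31 + 4 = 35;  124 + 35 = 159
35 + 4 = 39;  159 + 39 = 198

198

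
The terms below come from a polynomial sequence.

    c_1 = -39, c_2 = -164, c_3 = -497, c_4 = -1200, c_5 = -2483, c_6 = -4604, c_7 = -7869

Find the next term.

D1: -125, -333, -703, -1283, -2121, -3265
D2: -208, -370, -580, -838, -1144
D3: -162, -210, -258, -306
D4: -48, -48, -48
Constant fourth difference = -48, so extend:
-306 − 48 = -354;  -1144 − 354 = -1498;  -3265 − 1498 = -4763;  -7869 − 4763 = -12632

-12632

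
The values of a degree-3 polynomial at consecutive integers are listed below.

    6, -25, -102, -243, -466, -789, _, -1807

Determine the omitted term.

Using the first 6 terms:
First differences: -31  -77  -141  -223  -323
Second differences: -46  -64  -82  -100
Third differences: -18  -18  -18
Constant third difference = -18.
Extend forward: -100 − 18 = -118;  -323 − 118 = -441;  -789 − 441 = -1230

-1230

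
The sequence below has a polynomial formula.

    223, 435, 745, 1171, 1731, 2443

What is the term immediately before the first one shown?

212, 310, 426, 560, 712
98, 116, 134, 152
18, 18, 18
The third differences are constant at 18.
Work back: 98 − 18 = 80;  212 − 80 = 132;  223 − 132 = 91

91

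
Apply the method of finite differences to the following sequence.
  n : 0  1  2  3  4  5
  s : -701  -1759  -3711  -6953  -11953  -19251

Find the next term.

-1058  -1952  -3242  -5000  -7298
-894  -1290  -1758  -2298
-396  -468  -540
-72  -72
Fourth differences constant at -72.
-540 − 72 = -612;  -2298 − 612 = -2910;  -7298 − 2910 = -10208;  -19251 − 10208 = -29459

-29459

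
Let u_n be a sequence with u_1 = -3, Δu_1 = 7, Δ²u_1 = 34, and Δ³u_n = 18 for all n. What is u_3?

45

Build the table forward from the leading diagonal:
D3: 18  18  18
D2: 34  52  70
D1: 7  41  93
u: -3  4  45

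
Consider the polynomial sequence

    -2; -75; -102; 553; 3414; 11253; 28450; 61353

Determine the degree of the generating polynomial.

5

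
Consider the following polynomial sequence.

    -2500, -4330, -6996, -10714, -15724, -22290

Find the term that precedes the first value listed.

-1314

First differences: -1830  -2666  -3718  -5010  -6566
Second differences: -836  -1052  -1292  -1556
Third differences: -216  -240  -264
Fourth differences: -24  -24
The fourth differences are constant at -24.
Work back: -216 + 24 = -192;  -836 + 192 = -644;  -1830 + 644 = -1186;  -2500 + 1186 = -1314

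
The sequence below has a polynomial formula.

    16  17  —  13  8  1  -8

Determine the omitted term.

Using the last 4 terms:
Δ: -5  -7  -9
Δ²: -2  -2
Constant second difference = -2.
Extend backward: -5 + 2 = -3;  13 + 3 = 16

16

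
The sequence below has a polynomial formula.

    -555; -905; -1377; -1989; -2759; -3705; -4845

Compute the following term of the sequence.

-6197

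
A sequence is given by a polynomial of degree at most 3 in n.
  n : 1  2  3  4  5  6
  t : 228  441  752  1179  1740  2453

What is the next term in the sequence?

D1: 213, 311, 427, 561, 713
D2: 98, 116, 134, 152
D3: 18, 18, 18
Third differences constant at 18.
152 + 18 = 170;  713 + 170 = 883;  2453 + 883 = 3336

3336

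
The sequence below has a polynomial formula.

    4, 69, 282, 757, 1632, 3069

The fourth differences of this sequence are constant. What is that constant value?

D1: 65, 213, 475, 875, 1437
D2: 148, 262, 400, 562
D3: 114, 138, 162
D4: 24, 24

24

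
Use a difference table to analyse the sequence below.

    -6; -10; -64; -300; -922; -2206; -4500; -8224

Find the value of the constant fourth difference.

-72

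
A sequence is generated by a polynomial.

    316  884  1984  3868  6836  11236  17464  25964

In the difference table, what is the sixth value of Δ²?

Δ: 568, 1100, 1884, 2968, 4400, 6228, 8500
Δ²: 532, 784, 1084, 1432, 1828, 2272
Δ³: 252, 300, 348, 396, 444
Δ⁴: 48, 48, 48, 48

2272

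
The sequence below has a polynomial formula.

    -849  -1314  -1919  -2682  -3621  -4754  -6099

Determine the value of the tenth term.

D1: -465  -605  -763  -939  -1133  -1345
D2: -140  -158  -176  -194  -212
D3: -18  -18  -18  -18
The third differences are constant (-18).
-212 − 18 = -230;  -1345 − 230 = -1575;  -6099 − 1575 = -7674
-230 − 18 = -248;  -1575 − 248 = -1823;  -7674 − 1823 = -9497
-248 − 18 = -266;  -1823 − 266 = -2089;  -9497 − 2089 = -11586

-11586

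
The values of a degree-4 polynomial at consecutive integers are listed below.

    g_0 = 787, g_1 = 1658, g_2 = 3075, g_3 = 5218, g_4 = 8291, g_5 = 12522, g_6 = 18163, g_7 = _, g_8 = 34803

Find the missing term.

25490

Using the first 7 terms:
First differences: 871  1417  2143  3073  4231  5641
Second differences: 546  726  930  1158  1410
Third differences: 180  204  228  252
Fourth differences: 24  24  24
Constant fourth difference = 24.
Extend forward: 252 + 24 = 276;  1410 + 276 = 1686;  5641 + 1686 = 7327;  18163 + 7327 = 25490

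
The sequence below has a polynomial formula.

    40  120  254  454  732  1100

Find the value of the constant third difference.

Δ: 80, 134, 200, 278, 368
Δ²: 54, 66, 78, 90
Δ³: 12, 12, 12

12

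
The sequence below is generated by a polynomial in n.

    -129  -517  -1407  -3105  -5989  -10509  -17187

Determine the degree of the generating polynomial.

4

D1: -388, -890, -1698, -2884, -4520, -6678
D2: -502, -808, -1186, -1636, -2158
D3: -306, -378, -450, -522
D4: -72, -72, -72
The fourth differences are constant, so the polynomial has degree 4.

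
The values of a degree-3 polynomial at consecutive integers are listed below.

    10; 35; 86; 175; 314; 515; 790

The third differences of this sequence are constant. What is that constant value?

D1: 25, 51, 89, 139, 201, 275
D2: 26, 38, 50, 62, 74
D3: 12, 12, 12, 12

12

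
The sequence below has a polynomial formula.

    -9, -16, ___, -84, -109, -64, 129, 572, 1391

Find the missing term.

Using the last 6 terms:
D1: -25  45  193  443  819
D2: 70  148  250  376
D3: 78  102  126
D4: 24  24
Constant fourth difference = 24.
Extend backward: 78 − 24 = 54;  70 − 54 = 16;  -25 − 16 = -41;  -84 + 41 = -43

-43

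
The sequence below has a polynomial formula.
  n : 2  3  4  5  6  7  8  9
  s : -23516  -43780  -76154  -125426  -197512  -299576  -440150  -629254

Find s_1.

First differences: -20264, -32374, -49272, -72086, -102064, -140574, -189104
Second differences: -12110, -16898, -22814, -29978, -38510, -48530
Third differences: -4788, -5916, -7164, -8532, -10020
Fourth differences: -1128, -1248, -1368, -1488
Fifth differences: -120, -120, -120
The fifth differences are constant at -120.
Work back: -1128 + 120 = -1008;  -4788 + 1008 = -3780;  -12110 + 3780 = -8330;  -20264 + 8330 = -11934;  -23516 + 11934 = -11582

-11582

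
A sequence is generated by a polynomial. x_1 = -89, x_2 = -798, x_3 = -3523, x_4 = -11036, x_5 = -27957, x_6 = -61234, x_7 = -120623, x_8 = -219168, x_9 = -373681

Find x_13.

D1: -709  -2725  -7513  -16921  -33277  -59389  -98545  -154513
D2: -2016  -4788  -9408  -16356  -26112  -39156  -55968
D3: -2772  -4620  -6948  -9756  -13044  -16812
D4: -1848  -2328  -2808  -3288  -3768
D5: -480  -480  -480  -480
The fifth differences are constant (-480).
-3768 − 480 = -4248;  -16812 − 4248 = -21060;  -55968 − 21060 = -77028;  -154513 − 77028 = -231541;  -373681 − 231541 = -605222
-4248 − 480 = -4728;  -21060 − 4728 = -25788;  -77028 − 25788 = -102816;  -231541 − 102816 = -334357;  -605222 − 334357 = -939579
-4728 − 480 = -5208;  -25788 − 5208 = -30996;  -102816 − 30996 = -133812;  -334357 − 133812 = -468169;  -939579 − 468169 = -1407748
-5208 − 480 = -5688;  -30996 − 5688 = -36684;  -133812 − 36684 = -170496;  -468169 − 170496 = -638665;  -1407748 − 638665 = -2046413

-2046413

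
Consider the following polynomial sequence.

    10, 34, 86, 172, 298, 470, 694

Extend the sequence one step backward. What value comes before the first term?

8

Δ: 24  52  86  126  172  224
Δ²: 28  34  40  46  52
Δ³: 6  6  6  6
The third differences are constant at 6.
Work back: 28 − 6 = 22;  24 − 22 = 2;  10 − 2 = 8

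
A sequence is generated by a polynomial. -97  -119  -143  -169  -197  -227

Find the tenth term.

Δ: -22 , -24 , -26 , -28 , -30
Δ²: -2 , -2 , -2 , -2
Second differences constant at -2.
-30 − 2 = -32;  -227 − 32 = -259
-32 − 2 = -34;  -259 − 34 = -293
-34 − 2 = -36;  -293 − 36 = -329
-36 − 2 = -38;  -329 − 38 = -367

-367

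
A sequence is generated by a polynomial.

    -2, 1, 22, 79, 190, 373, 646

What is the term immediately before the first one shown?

-5

3, 21, 57, 111, 183, 273
18, 36, 54, 72, 90
18, 18, 18, 18
The third differences are constant at 18.
Work back: 18 − 18 = 0;  3 + 0 = 3;  -2 − 3 = -5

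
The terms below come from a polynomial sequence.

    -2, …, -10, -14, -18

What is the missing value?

Using the last 3 terms:
First differences: -4, -4
Constant first difference = -4.
Extend backward: -10 + 4 = -6

-6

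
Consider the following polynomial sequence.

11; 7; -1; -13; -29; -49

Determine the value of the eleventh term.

-4, -8, -12, -16, -20
-4, -4, -4, -4
Constant second difference = -4, so extend:
-20 − 4 = -24;  -49 − 24 = -73
-24 − 4 = -28;  -73 − 28 = -101
-28 − 4 = -32;  -101 − 32 = -133
-32 − 4 = -36;  -133 − 36 = -169
-36 − 4 = -40;  -169 − 40 = -209

-209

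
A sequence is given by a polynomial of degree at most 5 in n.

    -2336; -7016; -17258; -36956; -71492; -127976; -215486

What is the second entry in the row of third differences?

-5382

First differences: -4680, -10242, -19698, -34536, -56484, -87510
Second differences: -5562, -9456, -14838, -21948, -31026
Third differences: -3894, -5382, -7110, -9078
Fourth differences: -1488, -1728, -1968
Fifth differences: -240, -240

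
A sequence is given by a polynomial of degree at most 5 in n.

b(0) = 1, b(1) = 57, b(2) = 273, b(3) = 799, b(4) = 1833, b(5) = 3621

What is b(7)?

56 , 216 , 526 , 1034 , 1788
160 , 310 , 508 , 754
150 , 198 , 246
48 , 48
Constant fourth difference = 48, so extend:
246 + 48 = 294;  754 + 294 = 1048;  1788 + 1048 = 2836;  3621 + 2836 = 6457
294 + 48 = 342;  1048 + 342 = 1390;  2836 + 1390 = 4226;  6457 + 4226 = 10683

10683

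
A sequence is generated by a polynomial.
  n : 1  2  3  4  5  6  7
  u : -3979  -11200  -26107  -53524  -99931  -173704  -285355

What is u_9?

-676459

Δ: -7221, -14907, -27417, -46407, -73773, -111651
Δ²: -7686, -12510, -18990, -27366, -37878
Δ³: -4824, -6480, -8376, -10512
Δ⁴: -1656, -1896, -2136
Δ⁵: -240, -240
The fifth differences are constant (-240).
-2136 − 240 = -2376;  -10512 − 2376 = -12888;  -37878 − 12888 = -50766;  -111651 − 50766 = -162417;  -285355 − 162417 = -447772
-2376 − 240 = -2616;  -12888 − 2616 = -15504;  -50766 − 15504 = -66270;  -162417 − 66270 = -228687;  -447772 − 228687 = -676459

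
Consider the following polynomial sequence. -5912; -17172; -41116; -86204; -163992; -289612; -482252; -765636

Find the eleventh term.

-2475612

Δ: -11260  -23944  -45088  -77788  -125620  -192640  -283384
Δ²: -12684  -21144  -32700  -47832  -67020  -90744
Δ³: -8460  -11556  -15132  -19188  -23724
Δ⁴: -3096  -3576  -4056  -4536
Δ⁵: -480  -480  -480
Fifth differences constant at -480.
-4536 − 480 = -5016;  -23724 − 5016 = -28740;  -90744 − 28740 = -119484;  -283384 − 119484 = -402868;  -765636 − 402868 = -1168504
-5016 − 480 = -5496;  -28740 − 5496 = -34236;  -119484 − 34236 = -153720;  -402868 − 153720 = -556588;  -1168504 − 556588 = -1725092
-5496 − 480 = -5976;  -34236 − 5976 = -40212;  -153720 − 40212 = -193932;  -556588 − 193932 = -750520;  -1725092 − 750520 = -2475612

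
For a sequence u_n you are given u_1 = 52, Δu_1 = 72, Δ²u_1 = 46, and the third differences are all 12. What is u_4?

Build the table forward from the leading diagonal:
Δ³: 12, 12, 12, 12
Δ²: 46, 58, 70, 82
Δ: 72, 118, 176, 246
u: 52, 124, 242, 418

418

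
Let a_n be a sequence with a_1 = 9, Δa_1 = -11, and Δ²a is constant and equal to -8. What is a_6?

-126

Build the table forward from the leading diagonal:
D2: -8, -8, -8, -8, -8, -8
D1: -11, -19, -27, -35, -43, -51
a: 9, -2, -21, -48, -83, -126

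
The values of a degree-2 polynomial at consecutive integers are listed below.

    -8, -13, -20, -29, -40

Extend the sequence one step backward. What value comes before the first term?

-5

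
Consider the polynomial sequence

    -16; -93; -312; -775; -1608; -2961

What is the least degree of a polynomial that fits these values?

4

First differences: -77, -219, -463, -833, -1353
Second differences: -142, -244, -370, -520
Third differences: -102, -126, -150
Fourth differences: -24, -24
The fourth differences are constant, so the polynomial has degree 4.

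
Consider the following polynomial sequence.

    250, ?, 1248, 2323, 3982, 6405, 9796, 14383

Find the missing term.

Using the last 6 terms:
First differences: 1075, 1659, 2423, 3391, 4587
Second differences: 584, 764, 968, 1196
Third differences: 180, 204, 228
Fourth differences: 24, 24
Constant fourth difference = 24.
Extend backward: 180 − 24 = 156;  584 − 156 = 428;  1075 − 428 = 647;  1248 − 647 = 601

601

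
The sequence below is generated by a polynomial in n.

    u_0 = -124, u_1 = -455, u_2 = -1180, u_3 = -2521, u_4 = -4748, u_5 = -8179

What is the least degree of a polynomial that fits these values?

4

Δ: -331, -725, -1341, -2227, -3431
Δ²: -394, -616, -886, -1204
Δ³: -222, -270, -318
Δ⁴: -48, -48
The fourth differences are constant, so the polynomial has degree 4.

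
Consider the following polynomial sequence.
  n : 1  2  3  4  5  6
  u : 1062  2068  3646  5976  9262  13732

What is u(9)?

36886

1006, 1578, 2330, 3286, 4470
572, 752, 956, 1184
180, 204, 228
24, 24
Constant fourth difference = 24, so extend:
228 + 24 = 252;  1184 + 252 = 1436;  4470 + 1436 = 5906;  13732 + 5906 = 19638
252 + 24 = 276;  1436 + 276 = 1712;  5906 + 1712 = 7618;  19638 + 7618 = 27256
276 + 24 = 300;  1712 + 300 = 2012;  7618 + 2012 = 9630;  27256 + 9630 = 36886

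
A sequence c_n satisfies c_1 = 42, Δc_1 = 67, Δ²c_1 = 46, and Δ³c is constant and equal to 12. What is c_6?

Build the table forward from the leading diagonal:
Δ³: 12, 12, 12, 12, 12, 12
Δ²: 46, 58, 70, 82, 94, 106
Δ: 67, 113, 171, 241, 323, 417
c: 42, 109, 222, 393, 634, 957

957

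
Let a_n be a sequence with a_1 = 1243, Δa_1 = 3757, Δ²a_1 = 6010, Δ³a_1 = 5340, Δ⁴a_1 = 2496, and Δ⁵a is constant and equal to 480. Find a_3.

Build the table forward from the leading diagonal:
Δ⁵: 480  480  480
Δ⁴: 2496  2976  3456
Δ³: 5340  7836  10812
Δ²: 6010  11350  19186
Δ: 3757  9767  21117
a: 1243  5000  14767

14767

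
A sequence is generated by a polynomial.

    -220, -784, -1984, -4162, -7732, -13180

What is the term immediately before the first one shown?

-22

Δ: -564  -1200  -2178  -3570  -5448
Δ²: -636  -978  -1392  -1878
Δ³: -342  -414  -486
Δ⁴: -72  -72
The fourth differences are constant at -72.
Work back: -342 + 72 = -270;  -636 + 270 = -366;  -564 + 366 = -198;  -220 + 198 = -22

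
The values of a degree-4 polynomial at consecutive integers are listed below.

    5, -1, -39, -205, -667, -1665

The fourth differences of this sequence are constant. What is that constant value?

-72

Δ: -6, -38, -166, -462, -998
Δ²: -32, -128, -296, -536
Δ³: -96, -168, -240
Δ⁴: -72, -72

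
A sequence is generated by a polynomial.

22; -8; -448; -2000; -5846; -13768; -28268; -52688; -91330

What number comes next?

-149576

D1: -30  -440  -1552  -3846  -7922  -14500  -24420  -38642
D2: -410  -1112  -2294  -4076  -6578  -9920  -14222
D3: -702  -1182  -1782  -2502  -3342  -4302
D4: -480  -600  -720  -840  -960
D5: -120  -120  -120  -120
Constant fifth difference = -120, so extend:
-960 − 120 = -1080;  -4302 − 1080 = -5382;  -14222 − 5382 = -19604;  -38642 − 19604 = -58246;  -91330 − 58246 = -149576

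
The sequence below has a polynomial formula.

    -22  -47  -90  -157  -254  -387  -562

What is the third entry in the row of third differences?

Δ: -25, -43, -67, -97, -133, -175
Δ²: -18, -24, -30, -36, -42
Δ³: -6, -6, -6, -6

-6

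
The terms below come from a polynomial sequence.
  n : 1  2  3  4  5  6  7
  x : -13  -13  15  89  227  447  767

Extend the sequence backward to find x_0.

-3

Δ: 0, 28, 74, 138, 220, 320
Δ²: 28, 46, 64, 82, 100
Δ³: 18, 18, 18, 18
The third differences are constant at 18.
Work back: 28 − 18 = 10;  0 − 10 = -10;  -13 + 10 = -3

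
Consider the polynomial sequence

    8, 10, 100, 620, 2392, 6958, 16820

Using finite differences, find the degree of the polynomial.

5

Δ: 2, 90, 520, 1772, 4566, 9862
Δ²: 88, 430, 1252, 2794, 5296
Δ³: 342, 822, 1542, 2502
Δ⁴: 480, 720, 960
Δ⁵: 240, 240
The fifth differences are constant, so the polynomial has degree 5.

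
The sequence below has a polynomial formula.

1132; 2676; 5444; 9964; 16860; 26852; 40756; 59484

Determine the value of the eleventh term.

155172

First differences: 1544 , 2768 , 4520 , 6896 , 9992 , 13904 , 18728
Second differences: 1224 , 1752 , 2376 , 3096 , 3912 , 4824
Third differences: 528 , 624 , 720 , 816 , 912
Fourth differences: 96 , 96 , 96 , 96
The fourth differences are constant (96).
912 + 96 = 1008;  4824 + 1008 = 5832;  18728 + 5832 = 24560;  59484 + 24560 = 84044
1008 + 96 = 1104;  5832 + 1104 = 6936;  24560 + 6936 = 31496;  84044 + 31496 = 115540
1104 + 96 = 1200;  6936 + 1200 = 8136;  31496 + 8136 = 39632;  115540 + 39632 = 155172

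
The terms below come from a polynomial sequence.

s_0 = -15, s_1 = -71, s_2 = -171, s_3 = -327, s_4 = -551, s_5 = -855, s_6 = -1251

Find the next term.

-1751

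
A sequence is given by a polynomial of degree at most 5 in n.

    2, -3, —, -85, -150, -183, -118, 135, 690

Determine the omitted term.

-30

Using the last 6 terms:
First differences: -65, -33, 65, 253, 555
Second differences: 32, 98, 188, 302
Third differences: 66, 90, 114
Fourth differences: 24, 24
Constant fourth difference = 24.
Extend backward: 66 − 24 = 42;  32 − 42 = -10;  -65 + 10 = -55;  -85 + 55 = -30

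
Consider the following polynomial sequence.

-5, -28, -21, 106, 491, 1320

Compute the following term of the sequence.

2827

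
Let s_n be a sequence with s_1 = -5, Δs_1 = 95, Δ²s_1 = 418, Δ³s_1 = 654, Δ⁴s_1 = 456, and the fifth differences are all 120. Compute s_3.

Build the table forward from the leading diagonal:
Fifth differences: 120  120  120
Fourth differences: 456  576  696
Third differences: 654  1110  1686
Second differences: 418  1072  2182
First differences: 95  513  1585
s: -5  90  603

603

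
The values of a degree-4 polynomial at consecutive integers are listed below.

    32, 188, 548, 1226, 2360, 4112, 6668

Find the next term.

10238

First differences: 156, 360, 678, 1134, 1752, 2556
Second differences: 204, 318, 456, 618, 804
Third differences: 114, 138, 162, 186
Fourth differences: 24, 24, 24
The fourth differences are constant (24).
186 + 24 = 210;  804 + 210 = 1014;  2556 + 1014 = 3570;  6668 + 3570 = 10238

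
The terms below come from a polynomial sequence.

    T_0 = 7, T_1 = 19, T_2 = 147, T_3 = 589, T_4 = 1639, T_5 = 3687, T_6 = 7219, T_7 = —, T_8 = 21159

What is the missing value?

12817

Using the first 7 terms:
12, 128, 442, 1050, 2048, 3532
116, 314, 608, 998, 1484
198, 294, 390, 486
96, 96, 96
Constant fourth difference = 96.
Extend forward: 486 + 96 = 582;  1484 + 582 = 2066;  3532 + 2066 = 5598;  7219 + 5598 = 12817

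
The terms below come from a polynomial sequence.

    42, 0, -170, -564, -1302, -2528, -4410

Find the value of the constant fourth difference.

-24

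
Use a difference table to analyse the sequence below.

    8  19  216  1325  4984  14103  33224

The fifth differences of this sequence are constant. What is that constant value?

360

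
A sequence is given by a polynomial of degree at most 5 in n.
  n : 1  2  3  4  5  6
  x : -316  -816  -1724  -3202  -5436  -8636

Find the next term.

First differences: -500, -908, -1478, -2234, -3200
Second differences: -408, -570, -756, -966
Third differences: -162, -186, -210
Fourth differences: -24, -24
Fourth differences constant at -24.
-210 − 24 = -234;  -966 − 234 = -1200;  -3200 − 1200 = -4400;  -8636 − 4400 = -13036

-13036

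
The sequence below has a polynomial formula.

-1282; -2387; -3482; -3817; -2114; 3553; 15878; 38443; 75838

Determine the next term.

133781

Δ: -1105  -1095  -335  1703  5667  12325  22565  37395
Δ²: 10  760  2038  3964  6658  10240  14830
Δ³: 750  1278  1926  2694  3582  4590
Δ⁴: 528  648  768  888  1008
Δ⁵: 120  120  120  120
Constant fifth difference = 120, so extend:
1008 + 120 = 1128;  4590 + 1128 = 5718;  14830 + 5718 = 20548;  37395 + 20548 = 57943;  75838 + 57943 = 133781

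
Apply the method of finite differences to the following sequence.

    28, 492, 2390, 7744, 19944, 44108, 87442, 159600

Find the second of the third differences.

3390

D1: 464, 1898, 5354, 12200, 24164, 43334, 72158
D2: 1434, 3456, 6846, 11964, 19170, 28824
D3: 2022, 3390, 5118, 7206, 9654
D4: 1368, 1728, 2088, 2448
D5: 360, 360, 360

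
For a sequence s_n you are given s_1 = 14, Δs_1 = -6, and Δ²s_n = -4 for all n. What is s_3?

-2

Build the table forward from the leading diagonal:
Second differences: -4, -4, -4
First differences: -6, -10, -14
s: 14, 8, -2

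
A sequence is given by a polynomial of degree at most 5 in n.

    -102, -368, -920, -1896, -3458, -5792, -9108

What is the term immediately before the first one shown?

Δ: -266, -552, -976, -1562, -2334, -3316
Δ²: -286, -424, -586, -772, -982
Δ³: -138, -162, -186, -210
Δ⁴: -24, -24, -24
The fourth differences are constant at -24.
Work back: -138 + 24 = -114;  -286 + 114 = -172;  -266 + 172 = -94;  -102 + 94 = -8

-8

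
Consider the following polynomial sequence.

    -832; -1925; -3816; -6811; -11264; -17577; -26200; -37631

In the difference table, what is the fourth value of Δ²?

D1: -1093, -1891, -2995, -4453, -6313, -8623, -11431
D2: -798, -1104, -1458, -1860, -2310, -2808
D3: -306, -354, -402, -450, -498
D4: -48, -48, -48, -48

-1860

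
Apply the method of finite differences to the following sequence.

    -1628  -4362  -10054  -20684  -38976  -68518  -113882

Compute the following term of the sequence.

-180744

Δ: -2734, -5692, -10630, -18292, -29542, -45364
Δ²: -2958, -4938, -7662, -11250, -15822
Δ³: -1980, -2724, -3588, -4572
Δ⁴: -744, -864, -984
Δ⁵: -120, -120
Constant fifth difference = -120, so extend:
-984 − 120 = -1104;  -4572 − 1104 = -5676;  -15822 − 5676 = -21498;  -45364 − 21498 = -66862;  -113882 − 66862 = -180744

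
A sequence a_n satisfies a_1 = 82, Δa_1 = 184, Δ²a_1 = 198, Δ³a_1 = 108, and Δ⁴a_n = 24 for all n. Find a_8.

10148

Build the table forward from the leading diagonal:
Δ⁴: 24, 24, 24, 24, 24, 24, 24, 24
Δ³: 108, 132, 156, 180, 204, 228, 252, 276
Δ²: 198, 306, 438, 594, 774, 978, 1206, 1458
Δ: 184, 382, 688, 1126, 1720, 2494, 3472, 4678
a: 82, 266, 648, 1336, 2462, 4182, 6676, 10148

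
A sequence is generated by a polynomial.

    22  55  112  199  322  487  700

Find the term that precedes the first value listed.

First differences: 33  57  87  123  165  213
Second differences: 24  30  36  42  48
Third differences: 6  6  6  6
The third differences are constant at 6.
Work back: 24 − 6 = 18;  33 − 18 = 15;  22 − 15 = 7

7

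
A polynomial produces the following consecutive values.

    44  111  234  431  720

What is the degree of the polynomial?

3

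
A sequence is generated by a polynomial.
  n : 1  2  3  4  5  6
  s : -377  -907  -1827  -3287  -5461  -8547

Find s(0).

-111

First differences: -530  -920  -1460  -2174  -3086
Second differences: -390  -540  -714  -912
Third differences: -150  -174  -198
Fourth differences: -24  -24
The fourth differences are constant at -24.
Work back: -150 + 24 = -126;  -390 + 126 = -264;  -530 + 264 = -266;  -377 + 266 = -111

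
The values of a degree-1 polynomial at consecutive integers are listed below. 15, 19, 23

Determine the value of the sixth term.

35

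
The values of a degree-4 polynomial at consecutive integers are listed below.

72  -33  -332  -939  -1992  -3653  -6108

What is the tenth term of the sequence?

-20457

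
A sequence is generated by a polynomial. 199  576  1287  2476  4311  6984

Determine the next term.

10711

D1: 377, 711, 1189, 1835, 2673
D2: 334, 478, 646, 838
D3: 144, 168, 192
D4: 24, 24
The fourth differences are constant (24).
192 + 24 = 216;  838 + 216 = 1054;  2673 + 1054 = 3727;  6984 + 3727 = 10711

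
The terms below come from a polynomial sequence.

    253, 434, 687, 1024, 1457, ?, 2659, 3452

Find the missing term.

1998

Using the first 5 terms:
First differences: 181, 253, 337, 433
Second differences: 72, 84, 96
Third differences: 12, 12
Constant third difference = 12.
Extend forward: 96 + 12 = 108;  433 + 108 = 541;  1457 + 541 = 1998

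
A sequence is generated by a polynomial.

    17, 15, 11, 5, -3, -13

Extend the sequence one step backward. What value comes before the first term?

17

Δ: -2  -4  -6  -8  -10
Δ²: -2  -2  -2  -2
The second differences are constant at -2.
Work back: -2 + 2 = 0;  17 + 0 = 17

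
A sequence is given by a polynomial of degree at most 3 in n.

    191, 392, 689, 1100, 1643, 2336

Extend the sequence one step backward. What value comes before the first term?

68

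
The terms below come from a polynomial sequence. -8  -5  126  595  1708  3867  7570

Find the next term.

D1: 3  131  469  1113  2159  3703
D2: 128  338  644  1046  1544
D3: 210  306  402  498
D4: 96  96  96
The fourth differences are constant (96).
498 + 96 = 594;  1544 + 594 = 2138;  3703 + 2138 = 5841;  7570 + 5841 = 13411

13411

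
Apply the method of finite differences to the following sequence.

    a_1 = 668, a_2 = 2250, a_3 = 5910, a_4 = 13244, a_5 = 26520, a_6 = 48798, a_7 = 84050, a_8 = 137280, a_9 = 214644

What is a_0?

First differences: 1582, 3660, 7334, 13276, 22278, 35252, 53230, 77364
Second differences: 2078, 3674, 5942, 9002, 12974, 17978, 24134
Third differences: 1596, 2268, 3060, 3972, 5004, 6156
Fourth differences: 672, 792, 912, 1032, 1152
Fifth differences: 120, 120, 120, 120
The fifth differences are constant at 120.
Work back: 672 − 120 = 552;  1596 − 552 = 1044;  2078 − 1044 = 1034;  1582 − 1034 = 548;  668 − 548 = 120

120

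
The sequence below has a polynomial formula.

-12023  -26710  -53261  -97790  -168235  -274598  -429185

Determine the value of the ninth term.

-945215

Δ: -14687, -26551, -44529, -70445, -106363, -154587
Δ²: -11864, -17978, -25916, -35918, -48224
Δ³: -6114, -7938, -10002, -12306
Δ⁴: -1824, -2064, -2304
Δ⁵: -240, -240
Constant fifth difference = -240, so extend:
-2304 − 240 = -2544;  -12306 − 2544 = -14850;  -48224 − 14850 = -63074;  -154587 − 63074 = -217661;  -429185 − 217661 = -646846
-2544 − 240 = -2784;  -14850 − 2784 = -17634;  -63074 − 17634 = -80708;  -217661 − 80708 = -298369;  -646846 − 298369 = -945215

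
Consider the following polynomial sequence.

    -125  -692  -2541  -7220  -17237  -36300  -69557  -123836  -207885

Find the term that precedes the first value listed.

-12

First differences: -567  -1849  -4679  -10017  -19063  -33257  -54279  -84049
Second differences: -1282  -2830  -5338  -9046  -14194  -21022  -29770
Third differences: -1548  -2508  -3708  -5148  -6828  -8748
Fourth differences: -960  -1200  -1440  -1680  -1920
Fifth differences: -240  -240  -240  -240
The fifth differences are constant at -240.
Work back: -960 + 240 = -720;  -1548 + 720 = -828;  -1282 + 828 = -454;  -567 + 454 = -113;  -125 + 113 = -12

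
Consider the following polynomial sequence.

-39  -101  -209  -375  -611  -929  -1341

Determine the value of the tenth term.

Δ: -62, -108, -166, -236, -318, -412
Δ²: -46, -58, -70, -82, -94
Δ³: -12, -12, -12, -12
Constant third difference = -12, so extend:
-94 − 12 = -106;  -412 − 106 = -518;  -1341 − 518 = -1859
-106 − 12 = -118;  -518 − 118 = -636;  -1859 − 636 = -2495
-118 − 12 = -130;  -636 − 130 = -766;  -2495 − 766 = -3261

-3261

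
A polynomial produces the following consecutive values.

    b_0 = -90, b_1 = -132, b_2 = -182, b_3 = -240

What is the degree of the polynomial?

Δ: -42, -50, -58
Δ²: -8, -8
The second differences are constant, so the polynomial has degree 2.

2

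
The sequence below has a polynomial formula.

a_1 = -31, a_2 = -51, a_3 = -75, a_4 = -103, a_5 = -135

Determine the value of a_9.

D1: -20, -24, -28, -32
D2: -4, -4, -4
The second differences are constant (-4).
-32 − 4 = -36;  -135 − 36 = -171
-36 − 4 = -40;  -171 − 40 = -211
-40 − 4 = -44;  -211 − 44 = -255
-44 − 4 = -48;  -255 − 48 = -303

-303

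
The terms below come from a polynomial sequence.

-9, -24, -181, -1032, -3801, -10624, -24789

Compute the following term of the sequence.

D1: -15, -157, -851, -2769, -6823, -14165
D2: -142, -694, -1918, -4054, -7342
D3: -552, -1224, -2136, -3288
D4: -672, -912, -1152
D5: -240, -240
Constant fifth difference = -240, so extend:
-1152 − 240 = -1392;  -3288 − 1392 = -4680;  -7342 − 4680 = -12022;  -14165 − 12022 = -26187;  -24789 − 26187 = -50976

-50976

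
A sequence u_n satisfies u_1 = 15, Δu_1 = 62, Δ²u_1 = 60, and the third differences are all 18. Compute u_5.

695

Build the table forward from the leading diagonal:
D3: 18, 18, 18, 18, 18
D2: 60, 78, 96, 114, 132
D1: 62, 122, 200, 296, 410
u: 15, 77, 199, 399, 695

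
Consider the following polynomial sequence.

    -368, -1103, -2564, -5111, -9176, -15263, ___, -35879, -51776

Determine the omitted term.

-23948

Using the first 6 terms:
Δ: -735  -1461  -2547  -4065  -6087
Δ²: -726  -1086  -1518  -2022
Δ³: -360  -432  -504
Δ⁴: -72  -72
Constant fourth difference = -72.
Extend forward: -504 − 72 = -576;  -2022 − 576 = -2598;  -6087 − 2598 = -8685;  -15263 − 8685 = -23948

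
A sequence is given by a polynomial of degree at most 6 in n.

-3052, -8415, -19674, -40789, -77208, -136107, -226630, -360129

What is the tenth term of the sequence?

-813943

D1: -5363, -11259, -21115, -36419, -58899, -90523, -133499
D2: -5896, -9856, -15304, -22480, -31624, -42976
D3: -3960, -5448, -7176, -9144, -11352
D4: -1488, -1728, -1968, -2208
D5: -240, -240, -240
Constant fifth difference = -240, so extend:
-2208 − 240 = -2448;  -11352 − 2448 = -13800;  -42976 − 13800 = -56776;  -133499 − 56776 = -190275;  -360129 − 190275 = -550404
-2448 − 240 = -2688;  -13800 − 2688 = -16488;  -56776 − 16488 = -73264;  -190275 − 73264 = -263539;  -550404 − 263539 = -813943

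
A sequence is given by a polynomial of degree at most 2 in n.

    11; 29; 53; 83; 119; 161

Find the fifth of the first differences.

Δ: 18, 24, 30, 36, 42
Δ²: 6, 6, 6, 6

42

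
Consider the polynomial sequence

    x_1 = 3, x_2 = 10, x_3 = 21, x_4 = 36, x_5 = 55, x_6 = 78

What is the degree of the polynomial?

7, 11, 15, 19, 23
4, 4, 4, 4
The second differences are constant, so the polynomial has degree 2.

2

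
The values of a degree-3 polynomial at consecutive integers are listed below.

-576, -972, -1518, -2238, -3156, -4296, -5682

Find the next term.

Δ: -396  -546  -720  -918  -1140  -1386
Δ²: -150  -174  -198  -222  -246
Δ³: -24  -24  -24  -24
Constant third difference = -24, so extend:
-246 − 24 = -270;  -1386 − 270 = -1656;  -5682 − 1656 = -7338

-7338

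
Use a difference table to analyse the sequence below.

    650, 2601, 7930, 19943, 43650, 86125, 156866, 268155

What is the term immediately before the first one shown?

First differences: 1951  5329  12013  23707  42475  70741  111289
Second differences: 3378  6684  11694  18768  28266  40548
Third differences: 3306  5010  7074  9498  12282
Fourth differences: 1704  2064  2424  2784
Fifth differences: 360  360  360
The fifth differences are constant at 360.
Work back: 1704 − 360 = 1344;  3306 − 1344 = 1962;  3378 − 1962 = 1416;  1951 − 1416 = 535;  650 − 535 = 115

115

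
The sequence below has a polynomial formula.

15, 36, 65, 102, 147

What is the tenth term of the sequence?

First differences: 21  29  37  45
Second differences: 8  8  8
Constant second difference = 8, so extend:
45 + 8 = 53;  147 + 53 = 200
53 + 8 = 61;  200 + 61 = 261
61 + 8 = 69;  261 + 69 = 330
69 + 8 = 77;  330 + 77 = 407
77 + 8 = 85;  407 + 85 = 492

492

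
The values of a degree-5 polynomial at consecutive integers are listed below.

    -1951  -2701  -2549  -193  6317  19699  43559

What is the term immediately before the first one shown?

-1073

D1: -750, 152, 2356, 6510, 13382, 23860
D2: 902, 2204, 4154, 6872, 10478
D3: 1302, 1950, 2718, 3606
D4: 648, 768, 888
D5: 120, 120
The fifth differences are constant at 120.
Work back: 648 − 120 = 528;  1302 − 528 = 774;  902 − 774 = 128;  -750 − 128 = -878;  -1951 + 878 = -1073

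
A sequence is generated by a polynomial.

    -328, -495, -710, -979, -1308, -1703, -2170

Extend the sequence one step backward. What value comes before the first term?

-203

First differences: -167  -215  -269  -329  -395  -467
Second differences: -48  -54  -60  -66  -72
Third differences: -6  -6  -6  -6
The third differences are constant at -6.
Work back: -48 + 6 = -42;  -167 + 42 = -125;  -328 + 125 = -203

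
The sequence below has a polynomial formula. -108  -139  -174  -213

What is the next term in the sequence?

-256

-31 , -35 , -39
-4 , -4
Constant second difference = -4, so extend:
-39 − 4 = -43;  -213 − 43 = -256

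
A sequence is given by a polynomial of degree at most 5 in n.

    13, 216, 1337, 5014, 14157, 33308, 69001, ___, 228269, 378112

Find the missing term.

Using the first 7 terms:
First differences: 203, 1121, 3677, 9143, 19151, 35693
Second differences: 918, 2556, 5466, 10008, 16542
Third differences: 1638, 2910, 4542, 6534
Fourth differences: 1272, 1632, 1992
Fifth differences: 360, 360
Constant fifth difference = 360.
Extend forward: 1992 + 360 = 2352;  6534 + 2352 = 8886;  16542 + 8886 = 25428;  35693 + 25428 = 61121;  69001 + 61121 = 130122

130122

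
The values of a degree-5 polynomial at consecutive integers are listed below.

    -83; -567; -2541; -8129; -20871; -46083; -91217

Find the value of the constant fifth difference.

-360

First differences: -484, -1974, -5588, -12742, -25212, -45134
Second differences: -1490, -3614, -7154, -12470, -19922
Third differences: -2124, -3540, -5316, -7452
Fourth differences: -1416, -1776, -2136
Fifth differences: -360, -360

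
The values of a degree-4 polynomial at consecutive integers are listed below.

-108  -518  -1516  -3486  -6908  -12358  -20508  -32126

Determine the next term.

-48076

First differences: -410 , -998 , -1970 , -3422 , -5450 , -8150 , -11618
Second differences: -588 , -972 , -1452 , -2028 , -2700 , -3468
Third differences: -384 , -480 , -576 , -672 , -768
Fourth differences: -96 , -96 , -96 , -96
Constant fourth difference = -96, so extend:
-768 − 96 = -864;  -3468 − 864 = -4332;  -11618 − 4332 = -15950;  -32126 − 15950 = -48076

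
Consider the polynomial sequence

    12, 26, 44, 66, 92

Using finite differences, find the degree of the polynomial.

First differences: 14, 18, 22, 26
Second differences: 4, 4, 4
The second differences are constant, so the polynomial has degree 2.

2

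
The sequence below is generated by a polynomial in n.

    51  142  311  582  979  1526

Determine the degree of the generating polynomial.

3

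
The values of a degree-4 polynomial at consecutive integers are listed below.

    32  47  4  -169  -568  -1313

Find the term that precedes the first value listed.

Δ: 15  -43  -173  -399  -745
Δ²: -58  -130  -226  -346
Δ³: -72  -96  -120
Δ⁴: -24  -24
The fourth differences are constant at -24.
Work back: -72 + 24 = -48;  -58 + 48 = -10;  15 + 10 = 25;  32 − 25 = 7

7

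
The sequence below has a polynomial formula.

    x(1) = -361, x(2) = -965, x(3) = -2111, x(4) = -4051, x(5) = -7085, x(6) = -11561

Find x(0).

-95

D1: -604  -1146  -1940  -3034  -4476
D2: -542  -794  -1094  -1442
D3: -252  -300  -348
D4: -48  -48
The fourth differences are constant at -48.
Work back: -252 + 48 = -204;  -542 + 204 = -338;  -604 + 338 = -266;  -361 + 266 = -95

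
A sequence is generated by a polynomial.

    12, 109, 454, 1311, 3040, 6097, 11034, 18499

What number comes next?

D1: 97, 345, 857, 1729, 3057, 4937, 7465
D2: 248, 512, 872, 1328, 1880, 2528
D3: 264, 360, 456, 552, 648
D4: 96, 96, 96, 96
The fourth differences are constant (96).
648 + 96 = 744;  2528 + 744 = 3272;  7465 + 3272 = 10737;  18499 + 10737 = 29236

29236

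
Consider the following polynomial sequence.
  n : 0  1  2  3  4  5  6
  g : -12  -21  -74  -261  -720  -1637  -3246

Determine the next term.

-5829

-9 , -53 , -187 , -459 , -917 , -1609
-44 , -134 , -272 , -458 , -692
-90 , -138 , -186 , -234
-48 , -48 , -48
Fourth differences constant at -48.
-234 − 48 = -282;  -692 − 282 = -974;  -1609 − 974 = -2583;  -3246 − 2583 = -5829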